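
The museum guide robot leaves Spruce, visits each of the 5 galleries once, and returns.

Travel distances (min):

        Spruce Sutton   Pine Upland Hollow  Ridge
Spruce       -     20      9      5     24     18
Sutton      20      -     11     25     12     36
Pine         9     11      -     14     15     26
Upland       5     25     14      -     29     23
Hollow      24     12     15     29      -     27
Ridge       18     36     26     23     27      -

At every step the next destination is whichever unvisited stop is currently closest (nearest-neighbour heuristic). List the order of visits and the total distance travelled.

87 min along Spruce → Upland → Pine → Sutton → Hollow → Ridge → Spruce.

Spruce → [Upland:5 / Pine:9 / Ridge:18 / Sutton:20 / Hollow:24] → Upland (5)
Upland → [Pine:14 / Ridge:23 / Sutton:25 / Hollow:29] → Pine (14)
Pine → [Sutton:11 / Hollow:15 / Ridge:26] → Sutton (11)
Sutton → [Hollow:12 / Ridge:36] → Hollow (12)
Hollow → [Ridge:27] → Ridge (27)
Return Ridge→Spruce: 18.
Total = 5 + 14 + 11 + 12 + 27 + 18 = 87.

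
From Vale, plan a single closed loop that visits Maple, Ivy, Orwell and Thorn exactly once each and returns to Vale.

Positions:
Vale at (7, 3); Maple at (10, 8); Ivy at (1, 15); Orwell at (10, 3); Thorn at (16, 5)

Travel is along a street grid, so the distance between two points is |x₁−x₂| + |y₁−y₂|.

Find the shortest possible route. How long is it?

54 — the shortest possible round trip.

Vale→Maple→Ivy→Orwell→Thorn→Vale: 8+16+21+8+11 = 64
Vale→Maple→Ivy→Thorn→Orwell→Vale: 8+16+25+8+3 = 60
Vale→Maple→Orwell→Ivy→Thorn→Vale: 8+5+21+25+11 = 70
Vale→Maple→Orwell→Thorn→Ivy→Vale: 8+5+8+25+18 = 64
Vale→Maple→Thorn→Ivy→Orwell→Vale: 8+9+25+21+3 = 66
Vale→Maple→Thorn→Orwell→Ivy→Vale: 8+9+8+21+18 = 64
Vale→Ivy→Maple→Orwell→Thorn→Vale: 18+16+5+8+11 = 58
Vale→Ivy→Maple→Thorn→Orwell→Vale: 18+16+9+8+3 = 54
Vale→Ivy→Orwell→Maple→Thorn→Vale: 18+21+5+9+11 = 64
Vale→Ivy→Thorn→Maple→Orwell→Vale: 18+25+9+5+3 = 60
Vale→Orwell→Maple→Ivy→Thorn→Vale: 3+5+16+25+11 = 60
Vale→Orwell→Ivy→Maple→Thorn→Vale: 3+21+16+9+11 = 60
The minimum is 54.
One optimal route: Vale → Ivy → Maple → Thorn → Orwell → Vale (or its reverse).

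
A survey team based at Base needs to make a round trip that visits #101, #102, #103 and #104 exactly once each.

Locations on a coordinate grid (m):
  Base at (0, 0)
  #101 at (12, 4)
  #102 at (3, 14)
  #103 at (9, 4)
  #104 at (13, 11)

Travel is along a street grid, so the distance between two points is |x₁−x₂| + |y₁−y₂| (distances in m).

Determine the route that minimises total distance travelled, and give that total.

There are 12 distinct closed tours to check (reversals are equivalent).
Base-#101-#102-#103-#104-Base: 16+19+16+11+24 = 86
Base-#101-#102-#104-#103-Base: 16+19+13+11+13 = 72
Base-#101-#103-#102-#104-Base: 16+3+16+13+24 = 72
Base-#101-#103-#104-#102-Base: 16+3+11+13+17 = 60
Base-#101-#104-#102-#103-Base: 16+8+13+16+13 = 66
Base-#101-#104-#103-#102-Base: 16+8+11+16+17 = 68
Base-#102-#101-#103-#104-Base: 17+19+3+11+24 = 74
Base-#102-#101-#104-#103-Base: 17+19+8+11+13 = 68
Base-#102-#103-#101-#104-Base: 17+16+3+8+24 = 68
Base-#102-#104-#101-#103-Base: 17+13+8+3+13 = 54
Base-#103-#101-#102-#104-Base: 13+3+19+13+24 = 72
Base-#103-#102-#101-#104-Base: 13+16+19+8+24 = 80
The minimum is 54.
One optimal route: Base → #102 → #104 → #101 → #103 → Base (or its reverse).

Minimum total distance: 54 m.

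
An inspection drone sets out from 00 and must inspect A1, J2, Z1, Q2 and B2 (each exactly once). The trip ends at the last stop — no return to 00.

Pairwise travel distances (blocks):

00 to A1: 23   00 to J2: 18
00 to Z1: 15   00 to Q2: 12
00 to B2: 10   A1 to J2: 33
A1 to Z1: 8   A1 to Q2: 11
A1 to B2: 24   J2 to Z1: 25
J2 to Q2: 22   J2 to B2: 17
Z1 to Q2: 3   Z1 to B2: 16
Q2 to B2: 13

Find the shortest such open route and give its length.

59 blocks — the minimum one-way total.

There are 5! = 120 possible orderings.
00 → A1 → J2 → Z1 → Q2 → B2: 23+33+25+3+13 = 97
00 → A1 → J2 → Z1 → B2 → Q2: 23+33+25+16+13 = 110
00 → A1 → J2 → Q2 → Z1 → B2: 23+33+22+3+16 = 97
00 → A1 → J2 → Q2 → B2 → Z1: 23+33+22+13+16 = 107
00 → A1 → J2 → B2 → Z1 → Q2: 23+33+17+16+3 = 92
00 → A1 → J2 → B2 → Q2 → Z1: 23+33+17+13+3 = 89
00 → A1 → Z1 → J2 → Q2 → B2: 23+8+25+22+13 = 91
00 → A1 → Z1 → J2 → B2 → Q2: 23+8+25+17+13 = 86
00 → A1 → Z1 → Q2 → J2 → B2: 23+8+3+22+17 = 73
00 → A1 → Z1 → Q2 → B2 → J2: 23+8+3+13+17 = 64
00 → A1 → Z1 → B2 → J2 → Q2: 23+8+16+17+22 = 86
00 → A1 → Z1 → B2 → Q2 → J2: 23+8+16+13+22 = 82
00 → A1 → Q2 → J2 → Z1 → B2: 23+11+22+25+16 = 97
00 → A1 → Q2 → J2 → B2 → Z1: 23+11+22+17+16 = 89
… (106 more)
00 → J2 → B2 → Q2 → Z1 → A1: 18+17+13+3+8 = 59  ← best
The minimum is 59.
One shortest path: 00 → J2 → B2 → Q2 → Z1 → A1.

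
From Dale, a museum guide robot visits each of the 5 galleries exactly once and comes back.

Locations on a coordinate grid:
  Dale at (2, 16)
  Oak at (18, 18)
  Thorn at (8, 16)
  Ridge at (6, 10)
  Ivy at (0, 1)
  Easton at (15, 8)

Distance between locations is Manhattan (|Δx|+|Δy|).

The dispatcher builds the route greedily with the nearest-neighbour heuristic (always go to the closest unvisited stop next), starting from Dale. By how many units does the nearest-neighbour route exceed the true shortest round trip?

The nearest-neighbour route is 16 longer than optimal.

Dale: Thorn=6, Ridge=10, Ivy=17, Oak=18, Easton=21 ⇒ Thorn
Thorn: Ridge=8, Oak=12, Easton=15, Ivy=23 ⇒ Ridge
Ridge: Easton=11, Ivy=15, Oak=20 ⇒ Easton
Easton: Oak=13, Ivy=22 ⇒ Oak
Oak: Ivy=35 ⇒ Ivy
NN route Dale → Thorn → Ridge → Easton → Oak → Ivy → Dale costs 90.
Optimal: Dale → Thorn → Oak → Easton → Ridge → Ivy → Dale costs 74 (by enumerating all 60 distinct tours).
Excess = 90 − 74 = 16.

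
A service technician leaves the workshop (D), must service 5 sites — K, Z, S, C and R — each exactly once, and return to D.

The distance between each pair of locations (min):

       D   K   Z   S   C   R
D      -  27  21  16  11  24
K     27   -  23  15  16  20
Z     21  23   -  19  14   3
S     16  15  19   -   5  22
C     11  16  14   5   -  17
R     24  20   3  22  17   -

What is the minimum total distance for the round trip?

Minimum total distance: 75 min.

There are 60 distinct closed tours to check (reversals are equivalent).
D - K - Z - S - C - R - D: 27+23+19+5+17+24 = 115
D - K - Z - S - R - C - D: 27+23+19+22+17+11 = 119
D - K - Z - C - S - R - D: 27+23+14+5+22+24 = 115
D - K - Z - C - R - S - D: 27+23+14+17+22+16 = 119
D - K - Z - R - S - C - D: 27+23+3+22+5+11 = 91
D - K - Z - R - C - S - D: 27+23+3+17+5+16 = 91
D - K - S - Z - C - R - D: 27+15+19+14+17+24 = 116
D - K - S - Z - R - C - D: 27+15+19+3+17+11 = 92
D - K - S - C - Z - R - D: 27+15+5+14+3+24 = 88
D - K - S - C - R - Z - D: 27+15+5+17+3+21 = 88
D - K - S - R - Z - C - D: 27+15+22+3+14+11 = 92
D - K - S - R - C - Z - D: 27+15+22+17+14+21 = 116
D - K - C - Z - S - R - D: 27+16+14+19+22+24 = 122
D - K - C - Z - R - S - D: 27+16+14+3+22+16 = 98
… (46 more)
D - Z - R - K - S - C - D: 21+3+20+15+5+11 = 75  ← best
The minimum is 75.
One optimal route: D → Z → R → K → S → C → D (or its reverse).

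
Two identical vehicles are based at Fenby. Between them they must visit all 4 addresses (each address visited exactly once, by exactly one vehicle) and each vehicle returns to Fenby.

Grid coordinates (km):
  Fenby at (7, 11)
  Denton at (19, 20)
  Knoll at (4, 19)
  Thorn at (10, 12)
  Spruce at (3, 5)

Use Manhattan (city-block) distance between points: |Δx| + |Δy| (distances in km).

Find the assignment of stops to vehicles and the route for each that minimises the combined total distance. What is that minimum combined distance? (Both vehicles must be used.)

Minimum combined distance: 68 km.

There are 2^3 − 1 = 7 ways to divide the 4 stops into two non-empty groups. For each, the best each vehicle can do is its own shortest tour through its group:
  {Denton} + {Knoll, Thorn, Spruce}: 42 + 42 = 84
  {Knoll} + {Denton, Thorn, Spruce}: 22 + 62 = 84
  {Denton, Knoll} + {Thorn, Spruce}: 48 + 28 = 76
  {Thorn} + {Denton, Knoll, Spruce}: 8 + 62 = 70
  {Denton, Thorn} + {Knoll, Spruce}: 42 + 36 = 78
  {Knoll, Thorn} + {Denton, Spruce}: 28 + 62 = 90
  … (7 splits in total)
  {Denton, Knoll, Thorn} + {Spruce}: 48 + 20 = 68  ← best
Best: vehicle 1 Fenby → Knoll → Denton → Thorn → Fenby = 48; vehicle 2 Fenby → Spruce → Fenby = 20; combined 68.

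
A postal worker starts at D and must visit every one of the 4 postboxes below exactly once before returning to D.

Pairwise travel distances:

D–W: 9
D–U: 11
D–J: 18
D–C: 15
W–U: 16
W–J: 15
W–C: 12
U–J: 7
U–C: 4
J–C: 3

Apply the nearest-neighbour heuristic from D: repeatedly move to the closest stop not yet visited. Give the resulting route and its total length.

From D: distances to unvisited — W=9, U=11, C=15, J=18. Nearest is W (9).
From W: distances to unvisited — C=12, J=15, U=16. Nearest is C (12).
From C: distances to unvisited — J=3, U=4. Nearest is J (3).
From J: distances to unvisited — U=7. Nearest is U (7).
Return U→D: 11.
Total = 9 + 12 + 3 + 7 + 11 = 42.

Nearest-neighbour total = 42; route D → W → C → J → U → D.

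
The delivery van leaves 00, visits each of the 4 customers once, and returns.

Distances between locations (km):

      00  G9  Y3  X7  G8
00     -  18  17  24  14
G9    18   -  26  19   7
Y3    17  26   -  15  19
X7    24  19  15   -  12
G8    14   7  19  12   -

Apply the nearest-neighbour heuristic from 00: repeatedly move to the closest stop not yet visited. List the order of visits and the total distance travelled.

From 00: distances to unvisited — G8=14, Y3=17, G9=18, X7=24. Nearest is G8 (14).
From G8: distances to unvisited — G9=7, X7=12, Y3=19. Nearest is G9 (7).
From G9: distances to unvisited — X7=19, Y3=26. Nearest is X7 (19).
From X7: distances to unvisited — Y3=15. Nearest is Y3 (15).
Return Y3→00: 17.
Total = 14 + 7 + 19 + 15 + 17 = 72.

72 km along 00 → G8 → G9 → X7 → Y3 → 00.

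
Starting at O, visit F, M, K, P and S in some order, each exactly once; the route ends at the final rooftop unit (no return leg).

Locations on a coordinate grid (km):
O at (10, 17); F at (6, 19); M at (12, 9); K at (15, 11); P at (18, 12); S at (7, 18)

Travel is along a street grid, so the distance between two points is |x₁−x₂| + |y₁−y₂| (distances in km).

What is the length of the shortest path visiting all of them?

31 km — the minimum one-way total.

There are 5! = 120 possible orderings.
O - F - M - K - P - S: 6+16+5+4+17 = 48
O - F - M - K - S - P: 6+16+5+15+17 = 59
O - F - M - P - K - S: 6+16+9+4+15 = 50
O - F - M - P - S - K: 6+16+9+17+15 = 63
O - F - M - S - K - P: 6+16+14+15+4 = 55
O - F - M - S - P - K: 6+16+14+17+4 = 57
O - F - K - M - P - S: 6+17+5+9+17 = 54
O - F - K - M - S - P: 6+17+5+14+17 = 59
O - F - K - P - M - S: 6+17+4+9+14 = 50
O - F - K - P - S - M: 6+17+4+17+14 = 58
O - F - K - S - M - P: 6+17+15+14+9 = 61
O - F - K - S - P - M: 6+17+15+17+9 = 64
O - F - P - M - K - S: 6+19+9+5+15 = 54
O - F - P - M - S - K: 6+19+9+14+15 = 63
… (106 more)
O - F - S - M - K - P: 6+2+14+5+4 = 31  ← best
The minimum is 31.
One shortest path: O → F → S → M → K → P.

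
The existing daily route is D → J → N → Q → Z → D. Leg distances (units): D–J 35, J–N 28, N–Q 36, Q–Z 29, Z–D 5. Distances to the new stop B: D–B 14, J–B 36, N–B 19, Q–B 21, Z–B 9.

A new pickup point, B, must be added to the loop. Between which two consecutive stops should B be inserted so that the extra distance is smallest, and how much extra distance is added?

Minimum extra distance: 1, inserting B between Q and Z.

Insertion cost between consecutive stops i–j is d(i,B) + d(B,j) − d(i,j):
  between D and J: 14 + 36 − 35 = 15
  between J and N: 36 + 19 − 28 = 27
  between N and Q: 19 + 21 − 36 = 4
  between Q and Z: 21 + 9 − 29 = 1
  between Z and D: 9 + 14 − 5 = 18
Cheapest insertion is between Q and Z, adding 1.
New total = 133 + 1 = 134.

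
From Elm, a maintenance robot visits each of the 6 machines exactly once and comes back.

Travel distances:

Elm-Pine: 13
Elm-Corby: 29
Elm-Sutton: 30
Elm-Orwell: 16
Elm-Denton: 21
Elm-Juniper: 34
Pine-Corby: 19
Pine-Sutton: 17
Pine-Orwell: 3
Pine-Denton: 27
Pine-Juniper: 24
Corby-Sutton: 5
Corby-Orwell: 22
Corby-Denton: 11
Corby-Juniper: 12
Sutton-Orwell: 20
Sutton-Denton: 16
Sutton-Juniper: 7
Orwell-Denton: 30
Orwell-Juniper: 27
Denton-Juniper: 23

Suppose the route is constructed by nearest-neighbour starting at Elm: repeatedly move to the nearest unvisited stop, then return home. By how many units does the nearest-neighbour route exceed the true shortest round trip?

Excess over optimum: 22.

From Elm: Pine=13, Orwell=16, Denton=21, Corby=29, Sutton=30, Juniper=34 → choose Pine (13).
From Pine: Orwell=3, Sutton=17, Corby=19, Juniper=24, Denton=27 → choose Orwell (3).
From Orwell: Sutton=20, Corby=22, Juniper=27, Denton=30 → choose Sutton (20).
From Sutton: Corby=5, Juniper=7, Denton=16 → choose Corby (5).
From Corby: Denton=11, Juniper=12 → choose Denton (11).
From Denton: Juniper=23 → choose Juniper (23).
NN route Elm → Pine → Orwell → Sutton → Corby → Denton → Juniper → Elm costs 109.
Optimal: Elm → Pine → Orwell → Sutton → Juniper → Corby → Denton → Elm costs 87 (by enumerating all 360 distinct tours).
Excess = 109 − 87 = 22.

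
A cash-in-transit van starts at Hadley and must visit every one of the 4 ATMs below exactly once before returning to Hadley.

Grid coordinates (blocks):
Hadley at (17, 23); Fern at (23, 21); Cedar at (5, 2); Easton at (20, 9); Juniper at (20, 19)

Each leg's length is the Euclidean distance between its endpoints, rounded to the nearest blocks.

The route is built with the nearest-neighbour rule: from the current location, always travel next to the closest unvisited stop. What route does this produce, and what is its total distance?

62 blocks along Hadley → Juniper → Fern → Easton → Cedar → Hadley.

At Hadley the remaining stops are Juniper 5, Fern 6, Easton 14, Cedar 24; go to Juniper.
At Juniper the remaining stops are Fern 4, Easton 10, Cedar 23; go to Fern.
At Fern the remaining stops are Easton 12, Cedar 26; go to Easton.
At Easton the remaining stops are Cedar 17; go to Cedar.
Return Cedar→Hadley: 24.
Total = 5 + 4 + 12 + 17 + 24 = 62.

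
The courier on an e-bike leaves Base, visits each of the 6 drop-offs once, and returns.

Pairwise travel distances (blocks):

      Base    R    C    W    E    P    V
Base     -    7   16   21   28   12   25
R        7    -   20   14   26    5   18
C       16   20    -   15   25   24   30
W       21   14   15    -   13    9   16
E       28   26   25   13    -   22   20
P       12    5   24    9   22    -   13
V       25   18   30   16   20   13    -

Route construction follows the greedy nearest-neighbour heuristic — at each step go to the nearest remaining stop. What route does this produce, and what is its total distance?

Total distance 100 blocks via the nearest-neighbour route Base → R → P → W → E → V → C → Base.

At Base the remaining stops are R 7, P 12, C 16, W 21, V 25, E 28; go to R.
At R the remaining stops are P 5, W 14, V 18, C 20, E 26; go to P.
At P the remaining stops are W 9, V 13, E 22, C 24; go to W.
At W the remaining stops are E 13, C 15, V 16; go to E.
At E the remaining stops are V 20, C 25; go to V.
At V the remaining stops are C 30; go to C.
Return C→Base: 16.
Total = 7 + 5 + 9 + 13 + 20 + 30 + 16 = 100.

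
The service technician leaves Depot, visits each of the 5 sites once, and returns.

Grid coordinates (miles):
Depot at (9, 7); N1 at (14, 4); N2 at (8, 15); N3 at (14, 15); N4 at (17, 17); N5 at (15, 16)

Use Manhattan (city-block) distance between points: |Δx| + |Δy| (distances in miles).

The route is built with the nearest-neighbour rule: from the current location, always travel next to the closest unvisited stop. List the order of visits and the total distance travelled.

44 miles along Depot → N1 → N3 → N5 → N4 → N2 → Depot.

At Depot the remaining stops are N1 8, N2 9, N3 13, N5 15, N4 18; go to N1.
At N1 the remaining stops are N3 11, N5 13, N4 16, N2 17; go to N3.
At N3 the remaining stops are N5 2, N4 5, N2 6; go to N5.
At N5 the remaining stops are N4 3, N2 8; go to N4.
At N4 the remaining stops are N2 11; go to N2.
Return N2→Depot: 9.
Total = 8 + 11 + 2 + 3 + 11 + 9 = 44.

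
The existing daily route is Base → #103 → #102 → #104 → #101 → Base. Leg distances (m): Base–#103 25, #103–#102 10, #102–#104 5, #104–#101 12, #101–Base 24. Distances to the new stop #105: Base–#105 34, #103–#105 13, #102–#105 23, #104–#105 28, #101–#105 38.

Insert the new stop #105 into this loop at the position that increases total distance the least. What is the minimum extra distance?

Insertion cost between consecutive stops i–j is d(i,#105) + d(#105,j) − d(i,j):
  between Base and #103: 34 + 13 − 25 = 22
  between #103 and #102: 13 + 23 − 10 = 26
  between #102 and #104: 23 + 28 − 5 = 46
  between #104 and #101: 28 + 38 − 12 = 54
  between #101 and Base: 38 + 34 − 24 = 48
Cheapest insertion is between Base and #103, adding 22.
New total = 76 + 22 = 98.

Adding 22 m by placing #105 on the Base–#103 leg.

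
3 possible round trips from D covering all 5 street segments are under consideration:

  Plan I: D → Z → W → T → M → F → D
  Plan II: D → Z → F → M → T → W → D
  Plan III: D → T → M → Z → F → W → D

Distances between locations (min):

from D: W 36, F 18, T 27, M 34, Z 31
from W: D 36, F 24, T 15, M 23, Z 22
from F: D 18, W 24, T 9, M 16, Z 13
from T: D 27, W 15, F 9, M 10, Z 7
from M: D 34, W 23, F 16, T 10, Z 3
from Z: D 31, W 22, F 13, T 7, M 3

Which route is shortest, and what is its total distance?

Plan I: 31 + 22 + 15 + 10 + 16 + 18 = 112
Plan II: 31 + 13 + 16 + 10 + 15 + 36 = 121
Plan III: 27 + 10 + 3 + 13 + 24 + 36 = 113

112 min — Plan I is the shortest.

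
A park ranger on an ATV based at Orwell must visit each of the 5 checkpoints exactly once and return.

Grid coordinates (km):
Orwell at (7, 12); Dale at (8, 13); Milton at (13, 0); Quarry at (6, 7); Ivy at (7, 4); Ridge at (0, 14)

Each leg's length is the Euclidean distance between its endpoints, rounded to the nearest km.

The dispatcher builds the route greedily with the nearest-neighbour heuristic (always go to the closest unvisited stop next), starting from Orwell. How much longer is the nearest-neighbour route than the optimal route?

From Orwell: Dale=1, Quarry=5, Ridge=7, Ivy=8, Milton=13 → choose Dale (1).
From Dale: Quarry=6, Ridge=8, Ivy=9, Milton=14 → choose Quarry (6).
From Quarry: Ivy=3, Ridge=9, Milton=10 → choose Ivy (3).
From Ivy: Milton=7, Ridge=12 → choose Milton (7).
From Milton: Ridge=19 → choose Ridge (19).
NN route Orwell → Dale → Quarry → Ivy → Milton → Ridge → Orwell costs 43.
Optimal: Orwell → Dale → Milton → Ivy → Quarry → Ridge → Orwell costs 41 (by enumerating all 60 distinct tours).
Excess = 43 − 41 = 2.

Excess over optimum: 2 km.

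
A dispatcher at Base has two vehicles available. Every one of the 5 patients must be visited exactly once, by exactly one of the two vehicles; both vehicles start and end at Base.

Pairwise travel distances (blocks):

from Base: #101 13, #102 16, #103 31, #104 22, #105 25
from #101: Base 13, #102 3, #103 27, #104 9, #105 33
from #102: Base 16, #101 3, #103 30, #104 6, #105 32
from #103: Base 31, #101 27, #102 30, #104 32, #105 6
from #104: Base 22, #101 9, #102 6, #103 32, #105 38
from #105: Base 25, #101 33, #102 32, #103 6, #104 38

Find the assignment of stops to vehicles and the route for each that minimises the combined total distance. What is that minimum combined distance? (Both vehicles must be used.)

There are 2^4 − 1 = 15 ways to divide the 5 stops into two non-empty groups. For each, the best each vehicle can do is its own shortest tour through its group:
  {#101} + {#102, #103, #104, #105}: 26 + 85 = 111
  {#102} + {#101, #103, #104, #105}: 32 + 85 = 117
  {#101, #102} + {#103, #104, #105}: 32 + 85 = 117
  {#103} + {#101, #102, #104, #105}: 62 + 85 = 147
  {#101, #103} + {#102, #104, #105}: 71 + 85 = 156
  {#102, #103} + {#101, #104, #105}: 77 + 85 = 162
  … (15 splits in total)
  {#101, #102, #104} + {#103, #105}: 44 + 62 = 106  ← best
Best: vehicle 1 Base → #101 → #102 → #104 → Base = 44; vehicle 2 Base → #103 → #105 → Base = 62; combined 106.

106 blocks — the smallest possible combined total.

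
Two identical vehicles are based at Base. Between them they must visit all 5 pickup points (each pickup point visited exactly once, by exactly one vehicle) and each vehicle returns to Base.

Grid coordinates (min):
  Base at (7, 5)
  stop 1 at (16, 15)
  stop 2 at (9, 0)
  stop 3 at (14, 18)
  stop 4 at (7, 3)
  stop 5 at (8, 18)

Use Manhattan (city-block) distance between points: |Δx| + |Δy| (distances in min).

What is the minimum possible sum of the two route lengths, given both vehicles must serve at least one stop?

58 min — the smallest possible combined total.

Check every non-empty split of the stops between the two vehicles; for each half take its own optimal tour:
  {stop 1} + {stop 2, stop 3, stop 4, stop 5}: 38 + 50 = 88
  {stop 2} + {stop 1, stop 3, stop 4, stop 5}: 14 + 48 = 62
  {stop 1, stop 2} + {stop 3, stop 4, stop 5}: 48 + 44 = 92
  {stop 3} + {stop 1, stop 2, stop 4, stop 5}: 40 + 54 = 94
  {stop 1, stop 3} + {stop 2, stop 4, stop 5}: 44 + 40 = 84
  {stop 2, stop 3} + {stop 1, stop 4, stop 5}: 50 + 48 = 98
  … (15 splits in total)
  {stop 4} + {stop 1, stop 2, stop 3, stop 5}: 4 + 54 = 58  ← best
Best: vehicle 1 Base → stop 4 → Base = 4; vehicle 2 Base → stop 2 → stop 1 → stop 3 → stop 5 → Base = 54; combined 58.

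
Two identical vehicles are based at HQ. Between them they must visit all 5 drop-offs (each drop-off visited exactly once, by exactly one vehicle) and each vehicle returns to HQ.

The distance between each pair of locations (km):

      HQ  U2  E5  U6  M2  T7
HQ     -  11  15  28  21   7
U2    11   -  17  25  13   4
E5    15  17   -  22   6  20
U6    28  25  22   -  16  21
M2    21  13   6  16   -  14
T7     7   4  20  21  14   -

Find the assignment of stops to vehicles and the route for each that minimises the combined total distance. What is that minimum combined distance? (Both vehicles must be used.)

Minimum combined distance: 87 km.

There are 2^4 − 1 = 15 ways to divide the 5 stops into two non-empty groups. For each, the best each vehicle can do is its own shortest tour through its group:
  {U2} + {E5, U6, M2, T7}: 22 + 65 = 87
  {E5} + {U2, U6, M2, T7}: 30 + 68 = 98
  {U2, E5} + {U6, M2, T7}: 43 + 65 = 108
  {U6} + {U2, E5, M2, T7}: 56 + 45 = 101
  {U2, U6} + {E5, M2, T7}: 64 + 42 = 106
  {E5, U6} + {U2, M2, T7}: 65 + 45 = 110
  … (15 splits in total)
Best: vehicle 1 HQ → U2 → HQ = 22; vehicle 2 HQ → E5 → M2 → U6 → T7 → HQ = 65; combined 87.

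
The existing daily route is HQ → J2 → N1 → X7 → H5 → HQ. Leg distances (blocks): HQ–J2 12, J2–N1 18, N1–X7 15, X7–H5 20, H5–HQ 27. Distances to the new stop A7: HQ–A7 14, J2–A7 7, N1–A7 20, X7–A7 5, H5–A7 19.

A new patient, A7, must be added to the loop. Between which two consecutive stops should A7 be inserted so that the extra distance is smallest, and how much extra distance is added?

Insertion cost between consecutive stops i–j is d(i,A7) + d(A7,j) − d(i,j):
  between HQ and J2: 14 + 7 − 12 = 9
  between J2 and N1: 7 + 20 − 18 = 9
  between N1 and X7: 20 + 5 − 15 = 10
  between X7 and H5: 5 + 19 − 20 = 4
  between H5 and HQ: 19 + 14 − 27 = 6
Cheapest insertion is between X7 and H5, adding 4.
New total = 92 + 4 = 96.

Adding 4 blocks by placing A7 on the X7–H5 leg.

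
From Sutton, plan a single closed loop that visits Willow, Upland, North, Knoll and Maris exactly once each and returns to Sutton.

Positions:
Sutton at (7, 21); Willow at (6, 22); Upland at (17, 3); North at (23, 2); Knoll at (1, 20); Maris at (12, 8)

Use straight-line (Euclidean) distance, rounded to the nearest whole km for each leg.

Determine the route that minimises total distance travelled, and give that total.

With 5 stops there are 5!/2 = 60 distinct round trips (a route and its reverse cost the same).
Sutton-Willow-Upland-North-Knoll-Maris-Sutton: 1+22+6+28+16+14 = 87
Sutton-Willow-Upland-North-Maris-Knoll-Sutton: 1+22+6+13+16+6 = 64
Sutton-Willow-Upland-Knoll-North-Maris-Sutton: 1+22+23+28+13+14 = 101
Sutton-Willow-Upland-Knoll-Maris-North-Sutton: 1+22+23+16+13+25 = 100
Sutton-Willow-Upland-Maris-North-Knoll-Sutton: 1+22+7+13+28+6 = 77
Sutton-Willow-Upland-Maris-Knoll-North-Sutton: 1+22+7+16+28+25 = 99
Sutton-Willow-North-Upland-Knoll-Maris-Sutton: 1+26+6+23+16+14 = 86
Sutton-Willow-North-Upland-Maris-Knoll-Sutton: 1+26+6+7+16+6 = 62
Sutton-Willow-North-Knoll-Upland-Maris-Sutton: 1+26+28+23+7+14 = 99
Sutton-Willow-North-Knoll-Maris-Upland-Sutton: 1+26+28+16+7+21 = 99
Sutton-Willow-North-Maris-Upland-Knoll-Sutton: 1+26+13+7+23+6 = 76
Sutton-Willow-North-Maris-Knoll-Upland-Sutton: 1+26+13+16+23+21 = 100
Sutton-Willow-Knoll-Upland-North-Maris-Sutton: 1+5+23+6+13+14 = 62
Sutton-Willow-Knoll-Upland-Maris-North-Sutton: 1+5+23+7+13+25 = 74
… (46 more)
Sutton-Willow-Knoll-Maris-Upland-North-Sutton: 1+5+16+7+6+25 = 60  ← best
The minimum is 60.
One optimal route: Sutton → Willow → Knoll → Maris → Upland → North → Sutton (or its reverse).

Shortest round trip = 60 km.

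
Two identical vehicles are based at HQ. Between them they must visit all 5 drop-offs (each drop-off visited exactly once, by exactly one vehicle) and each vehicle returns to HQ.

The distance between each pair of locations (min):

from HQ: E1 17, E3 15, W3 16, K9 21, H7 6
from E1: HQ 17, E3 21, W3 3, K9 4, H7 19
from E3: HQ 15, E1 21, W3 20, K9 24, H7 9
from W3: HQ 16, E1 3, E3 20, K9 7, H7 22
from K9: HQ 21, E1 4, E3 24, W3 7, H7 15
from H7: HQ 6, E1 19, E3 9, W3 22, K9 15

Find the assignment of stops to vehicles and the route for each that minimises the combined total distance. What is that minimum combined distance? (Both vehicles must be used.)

Check every non-empty split of the stops between the two vehicles; for each half take its own optimal tour:
  {E1} + {E3, W3, K9, H7}: 34 + 62 = 96
  {E3} + {E1, W3, K9, H7}: 30 + 44 = 74
  {E1, E3} + {W3, K9, H7}: 53 + 44 = 97
  {W3} + {E1, E3, K9, H7}: 32 + 60 = 92
  {E1, W3} + {E3, K9, H7}: 36 + 60 = 96
  {E3, W3} + {E1, K9, H7}: 51 + 42 = 93
  … (15 splits in total)
Best: vehicle 1 HQ → E3 → HQ = 30; vehicle 2 HQ → W3 → E1 → K9 → H7 → HQ = 44; combined 74.

Minimum combined distance: 74 min.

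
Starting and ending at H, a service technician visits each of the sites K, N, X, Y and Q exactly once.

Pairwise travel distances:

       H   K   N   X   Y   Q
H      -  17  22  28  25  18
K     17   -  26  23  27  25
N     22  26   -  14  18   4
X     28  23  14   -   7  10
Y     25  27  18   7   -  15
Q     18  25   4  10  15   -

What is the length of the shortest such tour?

There are 60 distinct closed tours to check (reversals are equivalent).
H→K→N→X→Y→Q→H: 17+26+14+7+15+18 = 97
H→K→N→X→Q→Y→H: 17+26+14+10+15+25 = 107
H→K→N→Y→X→Q→H: 17+26+18+7+10+18 = 96
H→K→N→Y→Q→X→H: 17+26+18+15+10+28 = 114
H→K→N→Q→X→Y→H: 17+26+4+10+7+25 = 89
H→K→N→Q→Y→X→H: 17+26+4+15+7+28 = 97
H→K→X→N→Y→Q→H: 17+23+14+18+15+18 = 105
H→K→X→N→Q→Y→H: 17+23+14+4+15+25 = 98
H→K→X→Y→N→Q→H: 17+23+7+18+4+18 = 87
H→K→X→Y→Q→N→H: 17+23+7+15+4+22 = 88
H→K→X→Q→N→Y→H: 17+23+10+4+18+25 = 97
H→K→X→Q→Y→N→H: 17+23+10+15+18+22 = 105
H→K→Y→N→X→Q→H: 17+27+18+14+10+18 = 104
H→K→Y→N→Q→X→H: 17+27+18+4+10+28 = 104
… (46 more)
The minimum is 87.
One optimal route: H → K → X → Y → N → Q → H (or its reverse).

87 — the shortest possible round trip.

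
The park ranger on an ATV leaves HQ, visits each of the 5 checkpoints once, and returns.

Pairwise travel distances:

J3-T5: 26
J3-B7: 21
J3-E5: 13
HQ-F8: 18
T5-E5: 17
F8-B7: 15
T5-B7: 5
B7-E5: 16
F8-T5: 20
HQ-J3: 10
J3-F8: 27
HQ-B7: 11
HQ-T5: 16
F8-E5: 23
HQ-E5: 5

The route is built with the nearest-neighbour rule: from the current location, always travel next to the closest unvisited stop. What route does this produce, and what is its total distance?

From HQ: distances to unvisited — E5=5, J3=10, B7=11, T5=16, F8=18. Nearest is E5 (5).
From E5: distances to unvisited — J3=13, B7=16, T5=17, F8=23. Nearest is J3 (13).
From J3: distances to unvisited — B7=21, T5=26, F8=27. Nearest is B7 (21).
From B7: distances to unvisited — T5=5, F8=15. Nearest is T5 (5).
From T5: distances to unvisited — F8=20. Nearest is F8 (20).
Return F8→HQ: 18.
Total = 5 + 13 + 21 + 5 + 20 + 18 = 82.

Total distance 82 via the nearest-neighbour route HQ → E5 → J3 → B7 → T5 → F8 → HQ.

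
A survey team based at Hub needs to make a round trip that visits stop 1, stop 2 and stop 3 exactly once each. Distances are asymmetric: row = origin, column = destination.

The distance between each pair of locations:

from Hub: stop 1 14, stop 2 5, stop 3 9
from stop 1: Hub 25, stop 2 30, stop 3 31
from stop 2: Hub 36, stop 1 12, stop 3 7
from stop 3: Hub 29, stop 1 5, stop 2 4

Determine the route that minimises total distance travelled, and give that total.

Hub-stop 1-stop 2-stop 3-Hub: 14+30+7+29 = 80
Hub-stop 1-stop 3-stop 2-Hub: 14+31+4+36 = 85
Hub-stop 2-stop 1-stop 3-Hub: 5+12+31+29 = 77
Hub-stop 2-stop 3-stop 1-Hub: 5+7+5+25 = 42
Hub-stop 3-stop 1-stop 2-Hub: 9+5+30+36 = 80
Hub-stop 3-stop 2-stop 1-Hub: 9+4+12+25 = 50
The minimum is 42.
One optimal route: Hub → stop 2 → stop 3 → stop 1 → Hub.

Minimum total distance: 42.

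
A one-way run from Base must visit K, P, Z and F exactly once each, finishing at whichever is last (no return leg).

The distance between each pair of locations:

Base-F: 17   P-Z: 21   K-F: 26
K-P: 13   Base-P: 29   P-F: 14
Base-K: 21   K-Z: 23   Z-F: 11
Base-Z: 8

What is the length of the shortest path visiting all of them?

There are 4! = 24 possible orderings.
Base → K → P → Z → F: 21+13+21+11 = 66
Base → K → P → F → Z: 21+13+14+11 = 59
Base → K → Z → P → F: 21+23+21+14 = 79
Base → K → Z → F → P: 21+23+11+14 = 69
Base → K → F → P → Z: 21+26+14+21 = 82
Base → K → F → Z → P: 21+26+11+21 = 79
Base → P → K → Z → F: 29+13+23+11 = 76
Base → P → K → F → Z: 29+13+26+11 = 79
Base → P → Z → K → F: 29+21+23+26 = 99
Base → P → Z → F → K: 29+21+11+26 = 87
Base → P → F → K → Z: 29+14+26+23 = 92
Base → P → F → Z → K: 29+14+11+23 = 77
Base → Z → K → P → F: 8+23+13+14 = 58
Base → Z → K → F → P: 8+23+26+14 = 71
… (10 more)
Base → Z → F → P → K: 8+11+14+13 = 46  ← best
The minimum is 46.
One shortest path: Base → Z → F → P → K.

Shortest open route: 46.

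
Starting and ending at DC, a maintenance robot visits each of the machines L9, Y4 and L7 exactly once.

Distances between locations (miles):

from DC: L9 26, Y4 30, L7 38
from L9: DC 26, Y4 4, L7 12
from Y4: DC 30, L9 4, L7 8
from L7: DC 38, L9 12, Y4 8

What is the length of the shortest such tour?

There are 3 distinct closed tours to check (reversals are equivalent).
DC-L9-Y4-L7-DC: 26+4+8+38 = 76
DC-L9-L7-Y4-DC: 26+12+8+30 = 76
DC-Y4-L9-L7-DC: 30+4+12+38 = 84
The minimum is 76.
One optimal route: DC → L9 → Y4 → L7 → DC (or its reverse).

76 miles — the shortest possible round trip.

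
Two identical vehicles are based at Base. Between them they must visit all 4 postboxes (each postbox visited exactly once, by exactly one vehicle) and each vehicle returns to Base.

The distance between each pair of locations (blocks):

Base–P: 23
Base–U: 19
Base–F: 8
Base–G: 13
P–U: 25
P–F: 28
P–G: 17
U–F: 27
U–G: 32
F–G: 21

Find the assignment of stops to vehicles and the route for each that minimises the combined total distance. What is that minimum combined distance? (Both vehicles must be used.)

Try each way of splitting the stops between the two vehicles (each non-empty) and, for each split, find the best tour for each vehicle:
  {P} + {U, F, G}: 46 + 80 = 126
  {U} + {P, F, G}: 38 + 66 = 104
  {P, U} + {F, G}: 67 + 42 = 109
  {F} + {P, U, G}: 16 + 74 = 90
  {P, F} + {U, G}: 59 + 64 = 123
  {U, F} + {P, G}: 54 + 53 = 107
  … (7 splits in total)
Best: vehicle 1 Base → F → Base = 16; vehicle 2 Base → U → P → G → Base = 74; combined 90.

90 blocks — the smallest possible combined total.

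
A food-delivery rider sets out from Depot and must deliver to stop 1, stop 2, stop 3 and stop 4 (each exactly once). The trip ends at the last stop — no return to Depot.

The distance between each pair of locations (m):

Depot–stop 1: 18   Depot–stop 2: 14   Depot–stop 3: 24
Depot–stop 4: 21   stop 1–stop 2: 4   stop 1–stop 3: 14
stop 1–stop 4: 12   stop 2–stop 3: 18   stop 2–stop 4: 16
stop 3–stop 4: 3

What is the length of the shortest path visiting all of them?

Minimum one-way distance = 33 m.

There are 4! = 24 possible orderings.
Depot - stop 1 - stop 2 - stop 3 - stop 4: 18+4+18+3 = 43
Depot - stop 1 - stop 2 - stop 4 - stop 3: 18+4+16+3 = 41
Depot - stop 1 - stop 3 - stop 2 - stop 4: 18+14+18+16 = 66
Depot - stop 1 - stop 3 - stop 4 - stop 2: 18+14+3+16 = 51
Depot - stop 1 - stop 4 - stop 2 - stop 3: 18+12+16+18 = 64
Depot - stop 1 - stop 4 - stop 3 - stop 2: 18+12+3+18 = 51
Depot - stop 2 - stop 1 - stop 3 - stop 4: 14+4+14+3 = 35
Depot - stop 2 - stop 1 - stop 4 - stop 3: 14+4+12+3 = 33
Depot - stop 2 - stop 3 - stop 1 - stop 4: 14+18+14+12 = 58
Depot - stop 2 - stop 3 - stop 4 - stop 1: 14+18+3+12 = 47
Depot - stop 2 - stop 4 - stop 1 - stop 3: 14+16+12+14 = 56
Depot - stop 2 - stop 4 - stop 3 - stop 1: 14+16+3+14 = 47
Depot - stop 3 - stop 1 - stop 2 - stop 4: 24+14+4+16 = 58
Depot - stop 3 - stop 1 - stop 4 - stop 2: 24+14+12+16 = 66
… (10 more)
The minimum is 33.
One shortest path: Depot → stop 2 → stop 1 → stop 4 → stop 3.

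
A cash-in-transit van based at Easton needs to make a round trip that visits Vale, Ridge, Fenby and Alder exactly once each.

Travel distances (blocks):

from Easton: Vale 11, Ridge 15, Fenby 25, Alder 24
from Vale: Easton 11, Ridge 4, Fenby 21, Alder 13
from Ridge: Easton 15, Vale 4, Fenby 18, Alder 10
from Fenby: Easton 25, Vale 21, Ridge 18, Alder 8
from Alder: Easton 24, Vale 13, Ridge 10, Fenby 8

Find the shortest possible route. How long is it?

With 4 stops there are 4!/2 = 12 distinct round trips (a route and its reverse cost the same).
Easton-Vale-Ridge-Fenby-Alder-Easton: 11+4+18+8+24 = 65
Easton-Vale-Ridge-Alder-Fenby-Easton: 11+4+10+8+25 = 58
Easton-Vale-Fenby-Ridge-Alder-Easton: 11+21+18+10+24 = 84
Easton-Vale-Fenby-Alder-Ridge-Easton: 11+21+8+10+15 = 65
Easton-Vale-Alder-Ridge-Fenby-Easton: 11+13+10+18+25 = 77
Easton-Vale-Alder-Fenby-Ridge-Easton: 11+13+8+18+15 = 65
Easton-Ridge-Vale-Fenby-Alder-Easton: 15+4+21+8+24 = 72
Easton-Ridge-Vale-Alder-Fenby-Easton: 15+4+13+8+25 = 65
Easton-Ridge-Fenby-Vale-Alder-Easton: 15+18+21+13+24 = 91
Easton-Ridge-Alder-Vale-Fenby-Easton: 15+10+13+21+25 = 84
Easton-Fenby-Vale-Ridge-Alder-Easton: 25+21+4+10+24 = 84
Easton-Fenby-Ridge-Vale-Alder-Easton: 25+18+4+13+24 = 84
The minimum is 58.
One optimal route: Easton → Vale → Ridge → Alder → Fenby → Easton (or its reverse).

Minimum total distance: 58 blocks.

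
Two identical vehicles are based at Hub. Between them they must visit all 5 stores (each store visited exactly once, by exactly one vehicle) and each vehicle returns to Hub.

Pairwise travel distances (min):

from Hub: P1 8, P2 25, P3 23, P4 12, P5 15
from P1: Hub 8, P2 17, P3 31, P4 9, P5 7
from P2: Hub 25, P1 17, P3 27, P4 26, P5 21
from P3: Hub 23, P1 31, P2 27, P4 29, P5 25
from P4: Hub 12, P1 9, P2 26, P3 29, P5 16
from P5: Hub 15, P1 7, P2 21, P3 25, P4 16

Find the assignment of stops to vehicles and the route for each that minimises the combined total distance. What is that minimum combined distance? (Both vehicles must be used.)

There are 2^4 − 1 = 15 ways to divide the 5 stops into two non-empty groups. For each, the best each vehicle can do is its own shortest tour through its group:
  {P1} + {P2, P3, P4, P5}: 16 + 99 = 115
  {P2} + {P1, P3, P4, P5}: 50 + 76 = 126
  {P1, P2} + {P3, P4, P5}: 50 + 76 = 126
  {P3} + {P1, P2, P4, P5}: 46 + 74 = 120
  {P1, P3} + {P2, P4, P5}: 62 + 74 = 136
  {P2, P3} + {P1, P4, P5}: 75 + 43 = 118
  … (15 splits in total)
  {P4} + {P1, P2, P3, P5}: 24 + 86 = 110  ← best
Best: vehicle 1 Hub → P4 → Hub = 24; vehicle 2 Hub → P1 → P5 → P2 → P3 → Hub = 86; combined 110.

110 min — the smallest possible combined total.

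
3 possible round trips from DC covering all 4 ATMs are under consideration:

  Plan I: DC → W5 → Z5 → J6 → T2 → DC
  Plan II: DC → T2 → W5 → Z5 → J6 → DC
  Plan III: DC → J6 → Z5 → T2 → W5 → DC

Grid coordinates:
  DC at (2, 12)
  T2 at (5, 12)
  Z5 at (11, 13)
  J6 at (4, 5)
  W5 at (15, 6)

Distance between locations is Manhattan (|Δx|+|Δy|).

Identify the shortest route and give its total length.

Plan I: 19 + 11 + 15 + 8 + 3 = 56
Plan II: 3 + 16 + 11 + 15 + 9 = 54
Plan III: 9 + 15 + 7 + 16 + 19 = 66

Shortest is Plan II, total 54.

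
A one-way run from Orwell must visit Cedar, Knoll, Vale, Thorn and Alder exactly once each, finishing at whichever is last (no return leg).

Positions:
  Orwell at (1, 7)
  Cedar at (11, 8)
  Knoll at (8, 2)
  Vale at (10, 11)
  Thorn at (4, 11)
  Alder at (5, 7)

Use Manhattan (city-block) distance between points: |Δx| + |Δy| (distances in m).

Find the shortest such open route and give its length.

There are 5! = 120 possible orderings.
Orwell - Cedar - Knoll - Vale - Thorn - Alder: 11+9+11+6+5 = 42
Orwell - Cedar - Knoll - Vale - Alder - Thorn: 11+9+11+9+5 = 45
Orwell - Cedar - Knoll - Thorn - Vale - Alder: 11+9+13+6+9 = 48
Orwell - Cedar - Knoll - Thorn - Alder - Vale: 11+9+13+5+9 = 47
Orwell - Cedar - Knoll - Alder - Vale - Thorn: 11+9+8+9+6 = 43
Orwell - Cedar - Knoll - Alder - Thorn - Vale: 11+9+8+5+6 = 39
Orwell - Cedar - Vale - Knoll - Thorn - Alder: 11+4+11+13+5 = 44
Orwell - Cedar - Vale - Knoll - Alder - Thorn: 11+4+11+8+5 = 39
Orwell - Cedar - Vale - Thorn - Knoll - Alder: 11+4+6+13+8 = 42
Orwell - Cedar - Vale - Thorn - Alder - Knoll: 11+4+6+5+8 = 34
Orwell - Cedar - Vale - Alder - Knoll - Thorn: 11+4+9+8+13 = 45
Orwell - Cedar - Vale - Alder - Thorn - Knoll: 11+4+9+5+13 = 42
Orwell - Cedar - Thorn - Knoll - Vale - Alder: 11+10+13+11+9 = 54
Orwell - Cedar - Thorn - Knoll - Alder - Vale: 11+10+13+8+9 = 51
… (106 more)
Orwell - Alder - Thorn - Vale - Cedar - Knoll: 4+5+6+4+9 = 28  ← best
The minimum is 28.
One shortest path: Orwell → Alder → Thorn → Vale → Cedar → Knoll.

Shortest open route: 28 m.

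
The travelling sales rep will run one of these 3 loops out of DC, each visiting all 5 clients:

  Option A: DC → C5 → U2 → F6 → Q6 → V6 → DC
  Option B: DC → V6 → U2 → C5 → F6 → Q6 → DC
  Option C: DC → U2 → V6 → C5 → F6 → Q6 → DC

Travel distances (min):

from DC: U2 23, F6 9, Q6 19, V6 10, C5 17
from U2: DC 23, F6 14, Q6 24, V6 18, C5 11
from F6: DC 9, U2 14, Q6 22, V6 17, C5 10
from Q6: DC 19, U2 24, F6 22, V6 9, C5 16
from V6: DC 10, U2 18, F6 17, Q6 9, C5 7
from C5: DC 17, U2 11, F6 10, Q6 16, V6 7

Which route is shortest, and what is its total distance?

Option A: 17 + 11 + 14 + 22 + 9 + 10 = 83
Option B: 10 + 18 + 11 + 10 + 22 + 19 = 90
Option C: 23 + 18 + 7 + 10 + 22 + 19 = 99

Shortest is Option A, total 83 min.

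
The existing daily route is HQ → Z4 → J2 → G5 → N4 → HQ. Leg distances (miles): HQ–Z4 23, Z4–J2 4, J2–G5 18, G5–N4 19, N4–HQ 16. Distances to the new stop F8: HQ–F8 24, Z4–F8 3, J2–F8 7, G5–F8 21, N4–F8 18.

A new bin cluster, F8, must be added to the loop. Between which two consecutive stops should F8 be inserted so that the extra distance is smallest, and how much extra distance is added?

Insertion cost between consecutive stops i–j is d(i,F8) + d(F8,j) − d(i,j):
  between HQ and Z4: 24 + 3 − 23 = 4
  between Z4 and J2: 3 + 7 − 4 = 6
  between J2 and G5: 7 + 21 − 18 = 10
  between G5 and N4: 21 + 18 − 19 = 20
  between N4 and HQ: 18 + 24 − 16 = 26
Cheapest insertion is between HQ and Z4, adding 4.
New total = 80 + 4 = 84.

+4 miles — insert F8 between HQ and Z4.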